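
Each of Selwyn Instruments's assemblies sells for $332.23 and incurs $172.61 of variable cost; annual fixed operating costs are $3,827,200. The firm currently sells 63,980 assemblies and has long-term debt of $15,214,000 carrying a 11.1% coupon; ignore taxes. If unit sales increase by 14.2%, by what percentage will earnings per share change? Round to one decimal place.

+30.9%

Contribution at this volume is 63,980 × $159.62 = $10,212,487.60.
Operating income = contribution − fixed costs = $10,212,487.60 − $3,827,200 = $6,385,287.60.
Interest = $1,688,754.00, so EBIT − I = $4,696,533.60.
DCL = total CM / (EBIT − I) = $10,212,487.60 / $4,696,533.60 = 2.1745.
%ΔEPS = DCL × %ΔSales = 2.1745 × +14.2% = +30.9%.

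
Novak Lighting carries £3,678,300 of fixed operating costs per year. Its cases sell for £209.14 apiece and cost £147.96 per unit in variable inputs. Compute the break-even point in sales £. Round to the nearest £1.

Contribution margin per unit = £209.14 − £147.96 = £61.18, a CM ratio of £61.18 ÷ £209.14 = 0.2925.
Break-even sales = FC ÷ CM ratio = £3,678,300 × £209.14 / £61.18 = £12,574,038.

£12,574,038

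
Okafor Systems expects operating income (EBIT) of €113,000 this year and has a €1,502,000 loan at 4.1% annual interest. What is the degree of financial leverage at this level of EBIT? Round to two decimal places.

2.20

Interest = €61,582.00.
Degree of financial leverage = EBIT / (EBIT − interest) = €113,000 / €51,418.00 = 2.1977.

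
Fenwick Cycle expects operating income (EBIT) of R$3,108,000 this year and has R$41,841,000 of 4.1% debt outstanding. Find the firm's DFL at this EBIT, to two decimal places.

2.23

Interest = R$1,715,481.00.
Degree of financial leverage = EBIT / (EBIT − interest) = R$3,108,000 / R$1,392,519.00 = 2.2319.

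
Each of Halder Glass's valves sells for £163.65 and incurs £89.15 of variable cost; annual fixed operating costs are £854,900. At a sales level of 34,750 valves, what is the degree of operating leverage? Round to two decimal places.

Total contribution margin = 34,750 × £74.50 = £2,588,875.00.
Operating income = contribution − fixed costs = £2,588,875.00 − £854,900 = £1,733,975.00.
DOL = contribution ÷ EBIT = £2,588,875.00 ÷ £1,733,975.00 = 1.4930.

1.49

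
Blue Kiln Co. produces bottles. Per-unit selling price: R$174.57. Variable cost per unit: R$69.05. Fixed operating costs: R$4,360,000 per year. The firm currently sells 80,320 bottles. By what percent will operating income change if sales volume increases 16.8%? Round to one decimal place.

+34.6%

Total contribution margin = 80,320 × R$105.52 = R$8,475,366.40.
Subtracting fixed costs: EBIT = R$8,475,366.40 − R$4,360,000 = R$4,115,366.40.
So DOL = total CM / EBIT = R$8,475,366.40 / R$4,115,366.40 = 2.0594.
So EBIT moves 2.0594 × (+16.8%) = +34.6%.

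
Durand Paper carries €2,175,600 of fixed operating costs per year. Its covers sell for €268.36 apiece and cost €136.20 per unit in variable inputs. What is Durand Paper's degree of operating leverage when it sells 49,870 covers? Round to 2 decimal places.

At 49,870 units, contribution = 49,870 × €132.16 = €6,590,819.20.
Subtracting fixed costs: EBIT = €6,590,819.20 − €2,175,600 = €4,415,219.20.
Degree of operating leverage = €6,590,819.20 / €4,415,219.20 = 1.4928.

1.49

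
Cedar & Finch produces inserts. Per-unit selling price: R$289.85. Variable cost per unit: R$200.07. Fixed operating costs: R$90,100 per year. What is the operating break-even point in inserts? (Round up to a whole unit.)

1,004 inserts

Unit CM = price − variable cost = R$289.85 − R$200.07 = R$89.78.
Break-even volume = fixed costs ÷ CM per unit = R$90,100 ÷ R$89.78 = 1,003.56, so 1,004 inserts.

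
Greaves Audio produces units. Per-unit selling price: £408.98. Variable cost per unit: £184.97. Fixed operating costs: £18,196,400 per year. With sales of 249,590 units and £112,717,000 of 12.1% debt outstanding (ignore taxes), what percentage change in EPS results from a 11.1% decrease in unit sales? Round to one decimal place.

Total contribution margin = 249,590 × £224.01 = £55,910,655.90.
Subtracting fixed costs: EBIT = £55,910,655.90 − £18,196,400 = £37,714,255.90.
After interest of £13,638,757.00, pre-tax earnings = £24,075,498.90.
Degree of combined leverage = contribution ÷ (EBIT − I) = £55,910,655.90 ÷ £24,075,498.90 = 2.3223.
EPS therefore changes by 2.3223 × (-11.1%) = -25.8%.

-25.8%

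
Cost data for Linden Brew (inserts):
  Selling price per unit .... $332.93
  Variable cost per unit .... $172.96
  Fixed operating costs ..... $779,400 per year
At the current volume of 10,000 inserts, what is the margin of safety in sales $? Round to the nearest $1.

$1,707,211

Each unit contributes $332.93 − $172.96 = $159.97. Break-even units = $779,400 ÷ $159.97 = 4,872.16; break-even revenue = 4,872.16 × $332.93 = $1,622,089.40.
Actual sales revenue = 10,000 × $332.93 = $3,329,300.00.
Margin of safety = $3,329,300.00 − $1,622,089.40 = $1,707,211.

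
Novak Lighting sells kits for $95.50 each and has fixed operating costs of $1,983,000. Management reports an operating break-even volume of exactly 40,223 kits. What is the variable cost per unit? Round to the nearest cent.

Contribution per unit must be FC / Q = $1,983,000 / 40,223 = $49.3002.
Hence VC = price − CM = $95.50 − $49.3002 = $46.20.

$46.20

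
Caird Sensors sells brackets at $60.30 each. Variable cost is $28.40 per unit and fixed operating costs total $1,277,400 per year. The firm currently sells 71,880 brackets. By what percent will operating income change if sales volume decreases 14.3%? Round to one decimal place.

Total contribution margin = 71,880 × $31.90 = $2,292,972.00.
EBIT = $2,292,972.00 − $1,277,400 = $1,015,572.00.
DOL = contribution ÷ EBIT = $2,292,972.00 ÷ $1,015,572.00 = 2.2578.
Operating income changes by 2.2578 × -14.3% = -32.3%.

-32.3%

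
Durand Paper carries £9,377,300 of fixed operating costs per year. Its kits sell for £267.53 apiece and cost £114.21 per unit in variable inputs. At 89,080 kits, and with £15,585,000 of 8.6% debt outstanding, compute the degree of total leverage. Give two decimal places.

4.65

Contribution at this volume is 89,080 × £153.32 = £13,657,745.60.
Subtracting fixed costs: EBIT = £13,657,745.60 − £9,377,300 = £4,280,445.60. Interest = £1,340,310.00.
DOL = £13,657,745.60 ÷ £4,280,445.60 = 3.1907; DFL = £4,280,445.60 ÷ £2,940,135.60 = 1.4559.
Combined leverage = 3.1907 × 1.4559 = 4.6453.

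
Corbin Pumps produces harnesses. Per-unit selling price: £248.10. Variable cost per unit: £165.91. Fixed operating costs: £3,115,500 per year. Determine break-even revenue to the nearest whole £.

£9,404,496

Contribution margin per unit = £248.10 − £165.91 = £82.19, a CM ratio of £82.19 ÷ £248.10 = 0.3313.
Break-even revenue = fixed costs × price ÷ CM = £3,115,500 × £248.10 ÷ £82.19 = £9,404,496.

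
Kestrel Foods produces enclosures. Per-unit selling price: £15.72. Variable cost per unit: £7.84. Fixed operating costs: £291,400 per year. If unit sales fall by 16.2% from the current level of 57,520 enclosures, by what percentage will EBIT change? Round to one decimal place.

Contribution at this volume is 57,520 × £7.88 = £453,257.60.
EBIT = £453,257.60 − £291,400 = £161,857.60.
DOL = contribution ÷ EBIT = £453,257.60 ÷ £161,857.60 = 2.8003.
So EBIT moves 2.8003 × (-16.2%) = -45.4%.

-45.4%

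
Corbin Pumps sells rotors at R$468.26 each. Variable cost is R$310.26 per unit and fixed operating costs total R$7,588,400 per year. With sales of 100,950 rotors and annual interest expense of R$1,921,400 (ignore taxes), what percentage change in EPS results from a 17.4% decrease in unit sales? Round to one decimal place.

Total contribution margin = 100,950 × R$158.00 = R$15,950,100.00.
Subtracting fixed costs: EBIT = R$15,950,100.00 − R$7,588,400 = R$8,361,700.00.
Interest = R$1,921,400.00, so EBIT − I = R$6,440,300.00.
Degree of combined leverage = contribution ÷ (EBIT − I) = R$15,950,100.00 ÷ R$6,440,300.00 = 2.4766.
EPS therefore changes by 2.4766 × (-17.4%) = -43.1%.

-43.1%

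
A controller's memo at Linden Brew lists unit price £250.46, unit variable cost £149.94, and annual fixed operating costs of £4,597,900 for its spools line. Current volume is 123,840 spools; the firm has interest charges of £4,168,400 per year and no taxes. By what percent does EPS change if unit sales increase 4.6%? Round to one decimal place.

Contribution at this volume is 123,840 × £100.52 = £12,448,396.80.
Subtracting fixed costs: EBIT = £12,448,396.80 − £4,597,900 = £7,850,496.80.
Interest = £4,168,400.00, so EBIT − I = £3,682,096.80.
DCL = total CM / (EBIT − I) = £12,448,396.80 / £3,682,096.80 = 3.3808.
%ΔEPS = DCL × %ΔSales = 3.3808 × +4.6% = +15.6%.

+15.6%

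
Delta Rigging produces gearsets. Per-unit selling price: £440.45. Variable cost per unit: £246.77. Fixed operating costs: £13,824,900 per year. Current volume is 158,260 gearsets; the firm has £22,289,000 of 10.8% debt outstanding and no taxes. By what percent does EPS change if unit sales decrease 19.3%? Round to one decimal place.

Total contribution margin = 158,260 × £193.68 = £30,651,796.80.
Operating income = contribution − fixed costs = £30,651,796.80 − £13,824,900 = £16,826,896.80.
Interest = £2,407,212.00, so EBIT − I = £14,419,684.80.
DCL = total CM / (EBIT − I) = £30,651,796.80 / £14,419,684.80 = 2.1257.
%ΔEPS = DCL × %ΔSales = 2.1257 × -19.3% = -41.0%.

-41.0%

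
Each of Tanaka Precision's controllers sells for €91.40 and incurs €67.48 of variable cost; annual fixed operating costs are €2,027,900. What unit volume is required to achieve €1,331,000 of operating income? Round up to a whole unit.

Each unit contributes €91.40 − €67.48 = €23.92.
Required volume = (fixed costs + target profit) ÷ CM = (€2,027,900 + €1,331,000) ÷ €23.92 = 140,422.24, so 140,423 controllers.

140,423 controllers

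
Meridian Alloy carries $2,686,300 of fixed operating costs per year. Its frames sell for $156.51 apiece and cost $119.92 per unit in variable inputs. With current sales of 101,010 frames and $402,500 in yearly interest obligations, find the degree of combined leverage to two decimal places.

6.09

Total contribution margin = 101,010 × $36.59 = $3,695,955.90.
Operating income = contribution − fixed costs = $3,695,955.90 − $2,686,300 = $1,009,655.90. Interest = $402,500.00, so EBIT − I = $607,155.90.
Degree of total leverage = total CM / (EBIT − interest) = $3,695,955.90 / $607,155.90 = 6.0873.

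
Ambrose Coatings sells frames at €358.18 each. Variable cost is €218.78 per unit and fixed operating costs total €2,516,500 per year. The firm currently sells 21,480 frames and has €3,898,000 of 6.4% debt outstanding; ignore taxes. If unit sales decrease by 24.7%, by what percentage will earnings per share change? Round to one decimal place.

-323.9%

Total contribution margin = 21,480 × €139.40 = €2,994,312.00.
Subtracting fixed costs: EBIT = €2,994,312.00 − €2,516,500 = €477,812.00.
Interest = €249,472.00, so EBIT − I = €228,340.00.
DCL = total CM / (EBIT − I) = €2,994,312.00 / €228,340.00 = 13.1134.
%ΔEPS = DCL × %ΔSales = 13.1134 × -24.7% = -323.9%.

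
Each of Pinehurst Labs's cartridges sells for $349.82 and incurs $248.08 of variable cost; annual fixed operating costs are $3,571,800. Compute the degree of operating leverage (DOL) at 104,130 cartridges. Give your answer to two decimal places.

1.51

Total contribution margin = 104,130 × $101.74 = $10,594,186.20.
Subtracting fixed costs: EBIT = $10,594,186.20 − $3,571,800 = $7,022,386.20.
So DOL = total CM / EBIT = $10,594,186.20 / $7,022,386.20 = 1.5086.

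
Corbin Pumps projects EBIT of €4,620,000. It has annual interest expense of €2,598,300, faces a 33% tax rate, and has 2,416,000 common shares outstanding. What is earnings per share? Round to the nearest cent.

Interest = €2,598,300.00, so EBT = €4,620,000 − €2,598,300.00 = €2,021,700.00.
After tax at 33%: net income = €2,021,700.00 × 0.67 = €1,354,539.00.
Per share: €1,354,539.00 / 2,416,000 shares = €0.56.

€0.56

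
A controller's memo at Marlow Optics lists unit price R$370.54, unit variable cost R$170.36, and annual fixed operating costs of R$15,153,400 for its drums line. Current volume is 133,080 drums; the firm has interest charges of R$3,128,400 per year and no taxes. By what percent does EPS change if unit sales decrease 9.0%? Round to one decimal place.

-28.7%

Total contribution margin = 133,080 × R$200.18 = R$26,639,954.40.
EBIT = R$26,639,954.40 − R$15,153,400 = R$11,486,554.40.
After interest of R$3,128,400.00, pre-tax earnings = R$8,358,154.40.
Degree of combined leverage = contribution ÷ (EBIT − I) = R$26,639,954.40 ÷ R$8,358,154.40 = 3.1873.
EPS therefore changes by 3.1873 × (-9.0%) = -28.7%.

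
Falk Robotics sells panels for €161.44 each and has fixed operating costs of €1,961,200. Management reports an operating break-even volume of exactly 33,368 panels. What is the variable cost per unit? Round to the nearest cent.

€102.67

At break-even, FC = Q × (P − VC), so P − VC = €1,961,200 ÷ 33,368 = €58.7749.
Variable cost per unit = €161.44 − €58.7749 = €102.67.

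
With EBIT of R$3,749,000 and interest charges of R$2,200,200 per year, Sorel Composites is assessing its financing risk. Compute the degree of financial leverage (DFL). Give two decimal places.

2.42

Interest = R$2,200,200.00.
Degree of financial leverage = EBIT / (EBIT − interest) = R$3,749,000 / R$1,548,800.00 = 2.4206.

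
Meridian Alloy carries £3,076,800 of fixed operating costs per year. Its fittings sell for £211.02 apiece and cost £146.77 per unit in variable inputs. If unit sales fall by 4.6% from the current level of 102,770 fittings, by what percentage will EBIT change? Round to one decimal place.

-8.6%

At 102,770 units, contribution = 102,770 × £64.25 = £6,602,972.50.
Subtracting fixed costs: EBIT = £6,602,972.50 − £3,076,800 = £3,526,172.50.
So DOL = total CM / EBIT = £6,602,972.50 / £3,526,172.50 = 1.8726.
Operating income changes by 1.8726 × -4.6% = -8.6%.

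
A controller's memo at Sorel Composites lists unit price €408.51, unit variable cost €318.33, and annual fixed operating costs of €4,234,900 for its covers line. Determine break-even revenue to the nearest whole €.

€19,183,843

CM per unit = €408.51 − €318.33 = €90.18; CM ratio = €90.18 / €408.51 = 0.2208.
Break-even revenue = fixed costs × price ÷ CM = €4,234,900 × €408.51 ÷ €90.18 = €19,183,843.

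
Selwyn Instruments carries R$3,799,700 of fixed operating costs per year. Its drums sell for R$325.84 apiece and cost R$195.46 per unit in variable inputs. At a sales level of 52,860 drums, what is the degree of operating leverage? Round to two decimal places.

2.23

Contribution at this volume is 52,860 × R$130.38 = R$6,891,886.80.
Subtracting fixed costs: EBIT = R$6,891,886.80 − R$3,799,700 = R$3,092,186.80.
Degree of operating leverage = R$6,891,886.80 / R$3,092,186.80 = 2.2288.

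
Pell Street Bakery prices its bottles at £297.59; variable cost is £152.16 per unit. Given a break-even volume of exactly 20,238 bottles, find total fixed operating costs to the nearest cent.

Contribution margin per unit = £297.59 − £152.16 = £145.43.
Fixed costs = break-even units × CM = 20,238 × £145.43 = £2,943,212.34.

£2,943,212.34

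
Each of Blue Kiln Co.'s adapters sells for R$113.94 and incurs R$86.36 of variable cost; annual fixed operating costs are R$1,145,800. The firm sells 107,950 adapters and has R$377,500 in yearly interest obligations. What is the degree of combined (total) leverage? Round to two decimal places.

2.05

Total contribution margin = 107,950 × R$27.58 = R$2,977,261.00.
Operating income = contribution − fixed costs = R$2,977,261.00 − R$1,145,800 = R$1,831,461.00. Interest = R$377,500.00, so EBIT − I = R$1,453,961.00.
DCL = contribution ÷ (EBIT − I) = R$2,977,261.00 ÷ R$1,453,961.00 = 2.0477.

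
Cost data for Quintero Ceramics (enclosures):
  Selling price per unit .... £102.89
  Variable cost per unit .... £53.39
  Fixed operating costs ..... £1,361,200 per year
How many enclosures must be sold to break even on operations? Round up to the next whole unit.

Unit CM = price − variable cost = £102.89 − £53.39 = £49.50.
Break-even Q = £1,361,200 / £49.50 = 27,498.99 → 27,499 enclosures.

27,499 enclosures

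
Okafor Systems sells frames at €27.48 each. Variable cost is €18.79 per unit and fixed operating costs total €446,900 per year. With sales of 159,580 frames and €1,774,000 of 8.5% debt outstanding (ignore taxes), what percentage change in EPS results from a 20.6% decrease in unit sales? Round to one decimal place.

Total contribution margin = 159,580 × €8.69 = €1,386,750.20.
Operating income = contribution − fixed costs = €1,386,750.20 − €446,900 = €939,850.20.
Interest = €150,790.00, so EBIT − I = €789,060.20.
Degree of combined leverage = contribution ÷ (EBIT − I) = €1,386,750.20 ÷ €789,060.20 = 1.7575.
EPS therefore changes by 1.7575 × (-20.6%) = -36.2%.

-36.2%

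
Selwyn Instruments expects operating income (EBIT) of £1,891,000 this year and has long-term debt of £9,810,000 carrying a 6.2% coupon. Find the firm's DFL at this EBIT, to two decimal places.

Interest = £608,220.00.
DFL = EBIT ÷ (EBIT − I) = £1,891,000 ÷ (£1,891,000 − £608,220.00) = £1,891,000 ÷ £1,282,780.00 = 1.4741.

1.47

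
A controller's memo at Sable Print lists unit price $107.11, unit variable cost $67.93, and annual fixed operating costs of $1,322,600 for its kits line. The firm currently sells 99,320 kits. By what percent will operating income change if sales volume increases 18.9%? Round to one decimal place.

Contribution at this volume is 99,320 × $39.18 = $3,891,357.60.
EBIT = $3,891,357.60 − $1,322,600 = $2,568,757.60.
So DOL = total CM / EBIT = $3,891,357.60 / $2,568,757.60 = 1.5149.
So EBIT moves 1.5149 × (+18.9%) = +28.6%.

+28.6%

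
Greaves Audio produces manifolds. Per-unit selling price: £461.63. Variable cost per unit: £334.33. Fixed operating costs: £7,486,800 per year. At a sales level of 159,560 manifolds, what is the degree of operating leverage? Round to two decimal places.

1.58

Contribution at this volume is 159,560 × £127.30 = £20,311,988.00.
Operating income = contribution − fixed costs = £20,311,988.00 − £7,486,800 = £12,825,188.00.
Degree of operating leverage = £20,311,988.00 / £12,825,188.00 = 1.5838.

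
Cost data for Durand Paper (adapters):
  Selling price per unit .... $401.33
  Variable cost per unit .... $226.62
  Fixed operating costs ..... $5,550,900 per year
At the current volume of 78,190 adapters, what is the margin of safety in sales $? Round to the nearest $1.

$18,628,904

Contribution margin per unit = $401.33 − $226.62 = $174.71. Break-even units = $5,550,900 ÷ $174.71 = 31,772.08; break-even revenue = 31,772.08 × $401.33 = $12,751,088.64.
Actual sales revenue = 78,190 × $401.33 = $31,379,992.70.
Margin of safety = $31,379,992.70 − $12,751,088.64 = $18,628,904.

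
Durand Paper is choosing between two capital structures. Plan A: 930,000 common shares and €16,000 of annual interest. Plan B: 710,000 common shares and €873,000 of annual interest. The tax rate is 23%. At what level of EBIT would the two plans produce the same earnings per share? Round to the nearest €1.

€3,638,773

Set EPS_A = EPS_B: (EBIT − €16,000)(1 − 0.23) ÷ 930,000 = (EBIT − €873,000)(1 − 0.23) ÷ 710,000.
The (1 − t) factor cancels: (EBIT − 16,000) × 710,000 = (EBIT − 873,000) × 930,000.
Solving, EBIT = (873,000·930,000 − 16,000·710,000) / (930,000 − 710,000) = 800,530,000,000 / 220,000 = 3,638,772.73.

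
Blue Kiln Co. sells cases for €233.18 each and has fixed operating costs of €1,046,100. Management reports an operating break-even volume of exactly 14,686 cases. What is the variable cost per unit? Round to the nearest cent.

€161.95

At break-even, FC = Q × (P − VC), so P − VC = €1,046,100 ÷ 14,686 = €71.2311.
Hence VC = price − CM = €233.18 − €71.2311 = €161.95.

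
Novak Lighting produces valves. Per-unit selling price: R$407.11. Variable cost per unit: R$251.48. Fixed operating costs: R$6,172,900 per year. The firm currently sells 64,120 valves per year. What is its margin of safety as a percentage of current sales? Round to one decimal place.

Contribution margin per unit = R$407.11 − R$251.48 = R$155.63. Break-even units = R$6,172,900 ÷ R$155.63 = 39,663.95; break-even revenue = 39,663.95 × R$407.11 = R$16,147,589.28.
Current sales = 64,120 × R$407.11 = R$26,103,893.20.
Margin of safety = (R$26,103,893.20 − R$16,147,589.28) ÷ R$26,103,893.20 = 38.1%.

38.1%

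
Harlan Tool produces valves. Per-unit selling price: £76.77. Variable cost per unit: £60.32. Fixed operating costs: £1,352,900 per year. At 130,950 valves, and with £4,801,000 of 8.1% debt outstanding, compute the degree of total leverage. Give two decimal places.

Contribution at this volume is 130,950 × £16.45 = £2,154,127.50.
EBIT = £2,154,127.50 − £1,352,900 = £801,227.50. Interest = £388,881.00.
DOL = £2,154,127.50 ÷ £801,227.50 = 2.6885; DFL = £801,227.50 ÷ £412,346.50 = 1.9431.
DCL = DOL × DFL = 2.6885 × 1.9431 = 5.2240.

5.22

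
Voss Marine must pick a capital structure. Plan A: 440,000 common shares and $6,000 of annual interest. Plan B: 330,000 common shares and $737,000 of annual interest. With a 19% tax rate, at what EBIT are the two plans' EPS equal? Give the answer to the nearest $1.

$2,930,000

At indifference, (EBIT − 6,000)(1 − t)/440,000 = (EBIT − 737,000)(1 − t)/330,000.
Cancelling (1 − t) and cross-multiplying: 330,000·(EBIT − 6,000) = 440,000·(EBIT − 737,000).
Solving, EBIT = (737,000·440,000 − 6,000·330,000) / (440,000 − 330,000) = 322,300,000,000 / 110,000 = 2,930,000.00.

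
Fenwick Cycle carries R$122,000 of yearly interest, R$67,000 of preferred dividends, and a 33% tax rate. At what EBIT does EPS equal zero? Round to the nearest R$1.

R$222,000

Preferred dividends are paid after tax, so their pre-tax equivalent is R$67,000 ÷ (1 − 0.33) = R$100,000.00.
EPS = 0 when EBIT covers interest plus the pre-tax preferred burden: R$122,000 + R$100,000.00 = R$222,000.00.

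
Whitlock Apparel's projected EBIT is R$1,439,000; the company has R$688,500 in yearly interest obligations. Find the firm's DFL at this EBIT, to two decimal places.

Annual interest charges come to R$688,500.00.
DFL = EBIT ÷ (EBIT − I) = R$1,439,000 ÷ (R$1,439,000 − R$688,500.00) = R$1,439,000 ÷ R$750,500.00 = 1.9174.

1.92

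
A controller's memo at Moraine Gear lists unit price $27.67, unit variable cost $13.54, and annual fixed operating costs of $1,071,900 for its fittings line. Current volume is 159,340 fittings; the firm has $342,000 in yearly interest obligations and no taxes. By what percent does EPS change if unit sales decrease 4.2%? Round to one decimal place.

-11.3%

Contribution at this volume is 159,340 × $14.13 = $2,251,474.20.
Operating income = contribution − fixed costs = $2,251,474.20 − $1,071,900 = $1,179,574.20.
Interest = $342,000.00, so EBIT − I = $837,574.20.
Degree of combined leverage = contribution ÷ (EBIT − I) = $2,251,474.20 ÷ $837,574.20 = 2.6881.
%ΔEPS = DCL × %ΔSales = 2.6881 × -4.2% = -11.3%.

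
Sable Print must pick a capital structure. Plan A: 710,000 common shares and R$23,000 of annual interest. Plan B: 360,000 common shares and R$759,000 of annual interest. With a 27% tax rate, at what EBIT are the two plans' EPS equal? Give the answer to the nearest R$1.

At indifference, (EBIT − 23,000)(1 − t)/710,000 = (EBIT − 759,000)(1 − t)/360,000.
Cancelling (1 − t) and cross-multiplying: 360,000·(EBIT − 23,000) = 710,000·(EBIT − 759,000).
Solving, EBIT = (759,000·710,000 − 23,000·360,000) / (710,000 − 360,000) = 530,610,000,000 / 350,000 = 1,516,028.57.

R$1,516,029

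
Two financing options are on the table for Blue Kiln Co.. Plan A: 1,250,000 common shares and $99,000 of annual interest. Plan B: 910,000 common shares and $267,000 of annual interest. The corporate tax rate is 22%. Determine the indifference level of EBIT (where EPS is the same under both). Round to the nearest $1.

$716,647

Set EPS_A = EPS_B: (EBIT − $99,000)(1 − 0.22) ÷ 1,250,000 = (EBIT − $267,000)(1 − 0.22) ÷ 910,000.
The (1 − t) factor cancels: (EBIT − 99,000) × 910,000 = (EBIT − 267,000) × 1,250,000.
EBIT × (1,250,000 − 910,000) = 267,000 × 1,250,000 − 99,000 × 910,000 = 243,660,000,000, so EBIT = 243,660,000,000 ÷ 340,000 = 716,647.06.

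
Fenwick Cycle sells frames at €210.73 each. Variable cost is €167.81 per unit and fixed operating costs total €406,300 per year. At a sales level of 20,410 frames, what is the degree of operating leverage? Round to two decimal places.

Total contribution margin = 20,410 × €42.92 = €875,997.20.
EBIT = €875,997.20 − €406,300 = €469,697.20.
So DOL = total CM / EBIT = €875,997.20 / €469,697.20 = 1.8650.

1.87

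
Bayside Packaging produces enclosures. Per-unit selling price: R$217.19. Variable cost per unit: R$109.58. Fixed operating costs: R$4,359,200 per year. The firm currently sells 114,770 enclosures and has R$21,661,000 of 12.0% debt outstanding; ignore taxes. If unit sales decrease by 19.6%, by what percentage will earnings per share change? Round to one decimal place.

-44.9%

Contribution at this volume is 114,770 × R$107.61 = R$12,350,399.70.
Operating income = contribution − fixed costs = R$12,350,399.70 − R$4,359,200 = R$7,991,199.70.
Interest = R$2,599,320.00, so EBIT − I = R$5,391,879.70.
Degree of combined leverage = contribution ÷ (EBIT − I) = R$12,350,399.70 ÷ R$5,391,879.70 = 2.2906.
EPS therefore changes by 2.2906 × (-19.6%) = -44.9%.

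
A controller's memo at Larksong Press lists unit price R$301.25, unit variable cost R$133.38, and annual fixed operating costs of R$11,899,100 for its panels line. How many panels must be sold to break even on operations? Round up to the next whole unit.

70,883 panels

Each unit contributes R$301.25 − R$133.38 = R$167.87.
Break-even volume = fixed costs ÷ CM per unit = R$11,899,100 ÷ R$167.87 = 70,882.83, so 70,883 panels.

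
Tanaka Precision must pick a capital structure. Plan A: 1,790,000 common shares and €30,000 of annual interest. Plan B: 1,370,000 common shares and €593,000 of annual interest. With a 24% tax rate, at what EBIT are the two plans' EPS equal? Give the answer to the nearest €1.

€2,429,452

Set EPS_A = EPS_B: (EBIT − €30,000)(1 − 0.24) ÷ 1,790,000 = (EBIT − €593,000)(1 − 0.24) ÷ 1,370,000.
The (1 − t) factor cancels: (EBIT − 30,000) × 1,370,000 = (EBIT − 593,000) × 1,790,000.
EBIT × (1,790,000 − 1,370,000) = 593,000 × 1,790,000 − 30,000 × 1,370,000 = 1,020,370,000,000, so EBIT = 1,020,370,000,000 ÷ 420,000 = 2,429,452.38.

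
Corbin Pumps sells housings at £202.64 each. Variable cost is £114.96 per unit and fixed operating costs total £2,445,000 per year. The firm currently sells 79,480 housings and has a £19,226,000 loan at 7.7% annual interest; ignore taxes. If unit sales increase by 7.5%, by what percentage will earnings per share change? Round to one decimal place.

+17.2%

Contribution at this volume is 79,480 × £87.68 = £6,968,806.40.
Operating income = contribution − fixed costs = £6,968,806.40 − £2,445,000 = £4,523,806.40.
After interest of £1,480,402.00, pre-tax earnings = £3,043,404.40.
Degree of combined leverage = contribution ÷ (EBIT − I) = £6,968,806.40 ÷ £3,043,404.40 = 2.2898.
EPS therefore changes by 2.2898 × (+7.5%) = +17.2%.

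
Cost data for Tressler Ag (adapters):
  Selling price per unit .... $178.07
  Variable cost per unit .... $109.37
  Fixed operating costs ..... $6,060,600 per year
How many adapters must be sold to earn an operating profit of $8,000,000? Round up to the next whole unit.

Contribution margin per unit = $178.07 − $109.37 = $68.70.
Required volume = (fixed costs + target profit) ÷ CM = ($6,060,600 + $8,000,000) ÷ $68.70 = 204,666.67, so 204,667 adapters.

204,667 adapters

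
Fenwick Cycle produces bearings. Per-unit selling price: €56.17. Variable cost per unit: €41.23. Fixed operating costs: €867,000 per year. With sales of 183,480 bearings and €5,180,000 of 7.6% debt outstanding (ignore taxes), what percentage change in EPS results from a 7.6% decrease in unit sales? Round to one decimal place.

-14.1%

At 183,480 units, contribution = 183,480 × €14.94 = €2,741,191.20.
Subtracting fixed costs: EBIT = €2,741,191.20 − €867,000 = €1,874,191.20.
Interest = €393,680.00, so EBIT − I = €1,480,511.20.
DCL = total CM / (EBIT − I) = €2,741,191.20 / €1,480,511.20 = 1.8515.
%ΔEPS = DCL × %ΔSales = 1.8515 × -7.6% = -14.1%.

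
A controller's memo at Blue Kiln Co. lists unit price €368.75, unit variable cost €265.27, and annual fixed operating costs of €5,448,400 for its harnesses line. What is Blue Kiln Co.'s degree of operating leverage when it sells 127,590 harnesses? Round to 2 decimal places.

1.70

At 127,590 units, contribution = 127,590 × €103.48 = €13,203,013.20.
Operating income = contribution − fixed costs = €13,203,013.20 − €5,448,400 = €7,754,613.20.
Degree of operating leverage = €13,203,013.20 / €7,754,613.20 = 1.7026.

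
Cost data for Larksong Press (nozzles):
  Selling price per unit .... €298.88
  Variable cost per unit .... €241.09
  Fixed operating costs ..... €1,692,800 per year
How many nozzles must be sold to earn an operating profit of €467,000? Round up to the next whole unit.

Contribution margin per unit = €298.88 − €241.09 = €57.79.
Units = (FC + target) / CM = (€1,692,800 + €467,000) / €57.79 = 37,373.25, so 37,374 nozzles.

37,374 nozzles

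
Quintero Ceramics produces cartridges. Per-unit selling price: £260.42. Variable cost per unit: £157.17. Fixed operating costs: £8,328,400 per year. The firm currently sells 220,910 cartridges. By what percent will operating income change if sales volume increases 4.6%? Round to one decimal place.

At 220,910 units, contribution = 220,910 × £103.25 = £22,808,957.50.
Operating income = contribution − fixed costs = £22,808,957.50 − £8,328,400 = £14,480,557.50.
So DOL = total CM / EBIT = £22,808,957.50 / £14,480,557.50 = 1.5751.
%ΔEBIT = DOL × %ΔSales = 1.5751 × +4.6% = +7.2%.

+7.2%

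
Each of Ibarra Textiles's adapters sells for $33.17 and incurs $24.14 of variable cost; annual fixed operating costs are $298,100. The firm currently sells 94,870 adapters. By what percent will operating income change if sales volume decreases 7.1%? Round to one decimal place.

-10.9%

Contribution at this volume is 94,870 × $9.03 = $856,676.10.
Operating income = contribution − fixed costs = $856,676.10 − $298,100 = $558,576.10.
So DOL = total CM / EBIT = $856,676.10 / $558,576.10 = 1.5337.
So EBIT moves 1.5337 × (-7.1%) = -10.9%.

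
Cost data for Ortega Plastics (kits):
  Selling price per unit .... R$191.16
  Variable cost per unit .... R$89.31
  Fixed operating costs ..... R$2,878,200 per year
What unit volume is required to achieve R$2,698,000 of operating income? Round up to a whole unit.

Each unit contributes R$191.16 − R$89.31 = R$101.85.
Units = (FC + target) / CM = (R$2,878,200 + R$2,698,000) / R$101.85 = 54,749.14, so 54,750 kits.

54,750 kits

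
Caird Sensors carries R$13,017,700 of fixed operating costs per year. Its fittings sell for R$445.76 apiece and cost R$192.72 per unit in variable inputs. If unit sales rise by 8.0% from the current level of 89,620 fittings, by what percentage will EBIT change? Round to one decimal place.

Contribution at this volume is 89,620 × R$253.04 = R$22,677,444.80.
Operating income = contribution − fixed costs = R$22,677,444.80 − R$13,017,700 = R$9,659,744.80.
DOL = contribution ÷ EBIT = R$22,677,444.80 ÷ R$9,659,744.80 = 2.3476.
So EBIT moves 2.3476 × (+8.0%) = +18.8%.

+18.8%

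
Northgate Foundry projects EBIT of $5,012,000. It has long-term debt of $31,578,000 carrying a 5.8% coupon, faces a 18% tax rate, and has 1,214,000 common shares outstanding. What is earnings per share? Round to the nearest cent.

Interest = $1,831,524.00, so EBT = $5,012,000 − $1,831,524.00 = $3,180,476.00.
Net income = $3,180,476.00 × (1 − 0.18) = $2,607,990.32.
Per share: $2,607,990.32 / 1,214,000 shares = $2.15.

$2.15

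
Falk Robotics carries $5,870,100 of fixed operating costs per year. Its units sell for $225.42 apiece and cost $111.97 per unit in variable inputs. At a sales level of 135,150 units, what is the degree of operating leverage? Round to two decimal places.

At 135,150 units, contribution = 135,150 × $113.45 = $15,332,767.50.
Operating income = contribution − fixed costs = $15,332,767.50 − $5,870,100 = $9,462,667.50.
So DOL = total CM / EBIT = $15,332,767.50 / $9,462,667.50 = 1.6203.

1.62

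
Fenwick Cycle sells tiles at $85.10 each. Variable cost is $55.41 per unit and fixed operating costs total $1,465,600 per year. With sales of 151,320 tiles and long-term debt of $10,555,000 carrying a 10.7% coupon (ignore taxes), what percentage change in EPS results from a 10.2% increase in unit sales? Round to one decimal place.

+24.1%

Contribution at this volume is 151,320 × $29.69 = $4,492,690.80.
Operating income = contribution − fixed costs = $4,492,690.80 − $1,465,600 = $3,027,090.80.
Interest = $1,129,385.00, so EBIT − I = $1,897,705.80.
DCL = total CM / (EBIT − I) = $4,492,690.80 / $1,897,705.80 = 2.3674.
EPS therefore changes by 2.3674 × (+10.2%) = +24.1%.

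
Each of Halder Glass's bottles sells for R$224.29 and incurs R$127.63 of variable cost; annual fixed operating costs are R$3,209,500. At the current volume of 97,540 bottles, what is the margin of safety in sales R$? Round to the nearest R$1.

Unit CM = price − variable cost = R$224.29 − R$127.63 = R$96.66. Break-even units = R$3,209,500 ÷ R$96.66 = 33,204.01; break-even revenue = 33,204.01 × R$224.29 = R$7,447,328.32.
Actual sales revenue = 97,540 × R$224.29 = R$21,877,246.60.
Margin of safety = R$21,877,246.60 − R$7,447,328.32 = R$14,429,918.

R$14,429,918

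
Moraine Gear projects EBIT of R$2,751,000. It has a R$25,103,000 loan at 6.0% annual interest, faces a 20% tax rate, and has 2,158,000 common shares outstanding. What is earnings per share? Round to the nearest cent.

R$0.46

Interest = R$1,506,180.00, so EBT = R$2,751,000 − R$1,506,180.00 = R$1,244,820.00.
Net income = R$1,244,820.00 × (1 − 0.20) = R$995,856.00.
Per share: R$995,856.00 / 2,158,000 shares = R$0.46.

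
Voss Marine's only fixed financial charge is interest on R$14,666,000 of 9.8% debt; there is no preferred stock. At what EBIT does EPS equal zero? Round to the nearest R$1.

R$1,437,268

Annual interest = 9.8% × R$14,666,000 = R$1,437,268.00.
Without preferred stock the financial break-even is simply EBIT = interest = R$1,437,268.00.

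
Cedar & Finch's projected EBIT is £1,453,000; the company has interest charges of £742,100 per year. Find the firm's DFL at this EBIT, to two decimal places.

Interest = £742,100.00.
DFL = EBIT ÷ (EBIT − I) = £1,453,000 ÷ (£1,453,000 − £742,100.00) = £1,453,000 ÷ £710,900.00 = 2.0439.

2.04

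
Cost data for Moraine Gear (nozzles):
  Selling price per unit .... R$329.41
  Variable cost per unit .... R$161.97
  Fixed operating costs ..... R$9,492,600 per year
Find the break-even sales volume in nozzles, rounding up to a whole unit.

Unit CM = price − variable cost = R$329.41 − R$161.97 = R$167.44.
Break-even Q = R$9,492,600 / R$167.44 = 56,692.55 → 56,693 nozzles.

56,693 nozzles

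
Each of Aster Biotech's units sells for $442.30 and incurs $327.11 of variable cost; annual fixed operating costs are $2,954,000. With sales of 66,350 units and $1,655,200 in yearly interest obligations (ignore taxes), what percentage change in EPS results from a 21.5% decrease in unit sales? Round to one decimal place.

Contribution at this volume is 66,350 × $115.19 = $7,642,856.50.
Operating income = contribution − fixed costs = $7,642,856.50 − $2,954,000 = $4,688,856.50.
After interest of $1,655,200.00, pre-tax earnings = $3,033,656.50.
Degree of combined leverage = contribution ÷ (EBIT − I) = $7,642,856.50 ÷ $3,033,656.50 = 2.5194.
%ΔEPS = DCL × %ΔSales = 2.5194 × -21.5% = -54.2%.

-54.2%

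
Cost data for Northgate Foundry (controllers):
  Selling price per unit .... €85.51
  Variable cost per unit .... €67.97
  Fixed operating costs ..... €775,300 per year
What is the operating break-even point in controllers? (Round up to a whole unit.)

Each unit contributes €85.51 − €67.97 = €17.54.
Units to break even: €775,300 ÷ €17.54 = 44,201.82, rounded up to 44,202.

44,202 controllers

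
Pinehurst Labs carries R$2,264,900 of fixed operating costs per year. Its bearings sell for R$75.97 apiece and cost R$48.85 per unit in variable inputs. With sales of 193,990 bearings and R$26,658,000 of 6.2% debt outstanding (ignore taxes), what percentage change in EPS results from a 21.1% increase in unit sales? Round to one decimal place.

Total contribution margin = 193,990 × R$27.12 = R$5,261,008.80.
Subtracting fixed costs: EBIT = R$5,261,008.80 − R$2,264,900 = R$2,996,108.80.
Interest = R$1,652,796.00, so EBIT − I = R$1,343,312.80.
DCL = total CM / (EBIT − I) = R$5,261,008.80 / R$1,343,312.80 = 3.9164.
EPS therefore changes by 3.9164 × (+21.1%) = +82.6%.

+82.6%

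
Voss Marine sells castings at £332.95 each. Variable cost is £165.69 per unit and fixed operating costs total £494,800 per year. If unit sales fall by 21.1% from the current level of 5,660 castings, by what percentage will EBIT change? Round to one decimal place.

Contribution at this volume is 5,660 × £167.26 = £946,691.60.
EBIT = £946,691.60 − £494,800 = £451,891.60.
Degree of operating leverage = £946,691.60 / £451,891.60 = 2.0950.
%ΔEBIT = DOL × %ΔSales = 2.0950 × -21.1% = -44.2%.

-44.2%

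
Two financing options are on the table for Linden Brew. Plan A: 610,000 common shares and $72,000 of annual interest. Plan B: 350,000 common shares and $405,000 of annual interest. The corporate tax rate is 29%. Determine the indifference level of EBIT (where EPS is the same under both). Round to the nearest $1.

At indifference, (EBIT − 72,000)(1 − t)/610,000 = (EBIT − 405,000)(1 − t)/350,000.
Cancelling (1 − t) and cross-multiplying: 350,000·(EBIT − 72,000) = 610,000·(EBIT − 405,000).
EBIT × (610,000 − 350,000) = 405,000 × 610,000 − 72,000 × 350,000 = 221,850,000,000, so EBIT = 221,850,000,000 ÷ 260,000 = 853,269.23.

$853,269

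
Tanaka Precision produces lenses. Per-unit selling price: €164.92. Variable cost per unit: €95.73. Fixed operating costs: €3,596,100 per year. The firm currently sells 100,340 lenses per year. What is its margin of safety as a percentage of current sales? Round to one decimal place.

Each unit contributes €164.92 − €95.73 = €69.19. Break-even units = €3,596,100 ÷ €69.19 = 51,974.27; break-even revenue = 51,974.27 × €164.92 = €8,571,597.23.
Actual sales revenue = 100,340 × €164.92 = €16,548,072.80.
Margin of safety = (€16,548,072.80 − €8,571,597.23) ÷ €16,548,072.80 = 48.2%.

48.2%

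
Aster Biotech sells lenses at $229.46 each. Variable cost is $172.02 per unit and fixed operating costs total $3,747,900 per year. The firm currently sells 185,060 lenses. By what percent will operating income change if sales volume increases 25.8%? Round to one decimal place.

Contribution at this volume is 185,060 × $57.44 = $10,629,846.40.
EBIT = $10,629,846.40 − $3,747,900 = $6,881,946.40.
So DOL = total CM / EBIT = $10,629,846.40 / $6,881,946.40 = 1.5446.
%ΔEBIT = DOL × %ΔSales = 1.5446 × +25.8% = +39.9%.

+39.9%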